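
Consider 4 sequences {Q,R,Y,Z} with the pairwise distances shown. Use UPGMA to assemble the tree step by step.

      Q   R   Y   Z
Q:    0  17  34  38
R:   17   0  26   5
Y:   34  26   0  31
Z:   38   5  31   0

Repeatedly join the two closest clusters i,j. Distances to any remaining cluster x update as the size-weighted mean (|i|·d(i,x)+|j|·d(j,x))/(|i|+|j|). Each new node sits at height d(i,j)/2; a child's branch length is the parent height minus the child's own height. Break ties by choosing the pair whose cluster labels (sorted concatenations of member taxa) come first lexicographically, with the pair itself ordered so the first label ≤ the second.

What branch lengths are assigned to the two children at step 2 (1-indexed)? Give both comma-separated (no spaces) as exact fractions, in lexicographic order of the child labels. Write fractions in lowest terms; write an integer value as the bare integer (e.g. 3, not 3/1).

iteration 1: select R,Z (d=5); attach at lengths (5/2, 5/2); label the merged cluster RZ
  updated: d(Q,RZ)=55/2, d(RZ,Y)=57/2
iteration 2: select Q,RZ (d=55/2); attach at lengths (55/4, 45/4); label the merged cluster QRZ
  updated: d(QRZ,Y)=91/3
iteration 3: select QRZ,Y (d=91/3); attach at lengths (17/12, 91/6); label the merged cluster QRYZ
final tree: ((Q:55/4,(R:5/2,Z:5/2):45/4):17/12,Y:91/6)
total length: 559/12

55/4,45/4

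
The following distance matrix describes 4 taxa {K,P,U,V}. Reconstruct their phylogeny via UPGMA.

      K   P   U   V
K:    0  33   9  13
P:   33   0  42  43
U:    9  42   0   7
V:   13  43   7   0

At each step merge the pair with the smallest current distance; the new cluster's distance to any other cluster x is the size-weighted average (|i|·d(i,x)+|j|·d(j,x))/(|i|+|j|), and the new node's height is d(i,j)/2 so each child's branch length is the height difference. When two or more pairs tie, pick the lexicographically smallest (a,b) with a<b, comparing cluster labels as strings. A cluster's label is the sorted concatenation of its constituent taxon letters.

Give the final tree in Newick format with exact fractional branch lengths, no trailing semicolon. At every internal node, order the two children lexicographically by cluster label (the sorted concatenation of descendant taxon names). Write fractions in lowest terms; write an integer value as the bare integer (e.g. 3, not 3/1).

iteration 1: select U,V (d=7); attach at lengths (7/2, 7/2); label the merged cluster UV
  updated: d(K,UV)=11, d(P,UV)=85/2
iteration 2: select K,UV (d=11); attach at lengths (11/2, 2); label the merged cluster KUV
  updated: d(KUV,P)=118/3
iteration 3: select KUV,P (d=118/3); attach at lengths (85/6, 59/3); label the merged cluster KPUV
final tree: ((K:11/2,(U:7/2,V:7/2):2):85/6,P:59/3)
total length: 145/3

((K:11/2,(U:7/2,V:7/2):2):85/6,P:59/3)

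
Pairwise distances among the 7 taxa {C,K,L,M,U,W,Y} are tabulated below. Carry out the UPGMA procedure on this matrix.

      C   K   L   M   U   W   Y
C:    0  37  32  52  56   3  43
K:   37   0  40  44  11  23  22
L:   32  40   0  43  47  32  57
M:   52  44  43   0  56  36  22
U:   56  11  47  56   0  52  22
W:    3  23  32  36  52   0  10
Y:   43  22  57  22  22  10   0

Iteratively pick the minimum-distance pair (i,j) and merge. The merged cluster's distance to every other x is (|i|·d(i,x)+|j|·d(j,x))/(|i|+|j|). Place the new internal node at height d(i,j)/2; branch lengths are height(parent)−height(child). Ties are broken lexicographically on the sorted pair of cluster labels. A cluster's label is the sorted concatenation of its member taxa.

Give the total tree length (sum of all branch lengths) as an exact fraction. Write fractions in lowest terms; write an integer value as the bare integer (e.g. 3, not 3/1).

step 1: merge (C,W) at d=3; branch lengths C→3/2, W→3/2; new cluster CW
  updated: d(CW,K)=30, d(CW,L)=32, d(CW,M)=44, d(CW,U)=54, d(CW,Y)=53/2
step 2: merge (K,U) at d=11; branch lengths K→11/2, U→11/2; new cluster KU
  updated: d(CW,KU)=42, d(KU,L)=87/2, d(KU,M)=50, d(KU,Y)=22
step 3: merge (KU,Y) at d=22; branch lengths KU→11/2, Y→11; new cluster KUY
  updated: d(CW,KUY)=221/6, d(KUY,L)=48, d(KUY,M)=122/3
step 4: merge (CW,L) at d=32; branch lengths CW→29/2, L→16; new cluster CLW
  updated: d(CLW,KUY)=365/9, d(CLW,M)=131/3
step 5: merge (CLW,KUY) at d=365/9; branch lengths CLW→77/18, KUY→167/18; new cluster CKLUWY
  updated: d(CKLUWY,M)=253/6
step 6: merge (CKLUWY,M) at d=253/6; branch lengths CKLUWY→29/36, M→253/12; new cluster CKLMUWY
final tree: ((((C:3/2,W:3/2):29/2,L:16):77/18,((K:11/2,U:11/2):11/2,Y:11):167/18):29/36,M:253/12)
total length: 868/9

868/9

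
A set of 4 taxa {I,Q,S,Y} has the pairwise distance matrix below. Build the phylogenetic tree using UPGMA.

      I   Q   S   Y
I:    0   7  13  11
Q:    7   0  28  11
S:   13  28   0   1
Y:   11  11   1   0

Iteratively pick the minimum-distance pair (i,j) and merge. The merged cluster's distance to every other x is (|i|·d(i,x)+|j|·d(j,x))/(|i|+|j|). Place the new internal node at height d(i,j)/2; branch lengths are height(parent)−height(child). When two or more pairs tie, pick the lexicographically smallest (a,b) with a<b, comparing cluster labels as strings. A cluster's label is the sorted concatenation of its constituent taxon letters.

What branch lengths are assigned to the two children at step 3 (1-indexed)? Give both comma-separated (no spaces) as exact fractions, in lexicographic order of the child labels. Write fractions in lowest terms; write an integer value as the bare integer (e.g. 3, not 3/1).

35/8,59/8

iteration 1: select S,Y (d=1); attach at lengths (1/2, 1/2); label the merged cluster SY
  updated: d(I,SY)=12, d(Q,SY)=39/2
iteration 2: select I,Q (d=7); attach at lengths (7/2, 7/2); label the merged cluster IQ
  updated: d(IQ,SY)=63/4
iteration 3: select IQ,SY (d=63/4); attach at lengths (35/8, 59/8); label the merged cluster IQSY
final tree: ((I:7/2,Q:7/2):35/8,(S:1/2,Y:1/2):59/8)
total length: 79/4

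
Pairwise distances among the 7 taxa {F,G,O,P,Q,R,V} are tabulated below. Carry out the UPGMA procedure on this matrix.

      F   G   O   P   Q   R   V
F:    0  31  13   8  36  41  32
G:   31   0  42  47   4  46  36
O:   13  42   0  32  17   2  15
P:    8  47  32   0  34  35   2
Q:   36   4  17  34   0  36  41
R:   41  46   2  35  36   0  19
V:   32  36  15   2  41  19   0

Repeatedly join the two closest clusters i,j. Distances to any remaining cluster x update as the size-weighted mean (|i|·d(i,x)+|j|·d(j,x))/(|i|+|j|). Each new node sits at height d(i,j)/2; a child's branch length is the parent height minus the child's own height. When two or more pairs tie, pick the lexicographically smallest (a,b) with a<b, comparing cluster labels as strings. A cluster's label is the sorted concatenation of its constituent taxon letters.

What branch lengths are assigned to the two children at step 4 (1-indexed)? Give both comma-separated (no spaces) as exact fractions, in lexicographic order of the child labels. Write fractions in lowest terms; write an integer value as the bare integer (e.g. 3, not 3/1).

iteration 1: select O,R (d=2); attach at lengths (1, 1); label the merged cluster OR
  updated: d(F,OR)=27, d(G,OR)=44, d(OR,P)=67/2, d(OR,Q)=53/2, d(OR,V)=17
iteration 2: select P,V (d=2); attach at lengths (1, 1); label the merged cluster PV
  updated: d(F,PV)=20, d(G,PV)=83/2, d(OR,PV)=101/4, d(PV,Q)=75/2
iteration 3: select G,Q (d=4); attach at lengths (2, 2); label the merged cluster GQ
  updated: d(F,GQ)=67/2, d(GQ,OR)=141/4, d(GQ,PV)=79/2
iteration 4: select F,PV (d=20); attach at lengths (10, 9); label the merged cluster FPV
  updated: d(FPV,GQ)=75/2, d(FPV,OR)=155/6
iteration 5: select FPV,OR (d=155/6); attach at lengths (35/12, 143/12); label the merged cluster FOPRV
  updated: d(FOPRV,GQ)=183/5
iteration 6: select FOPRV,GQ (d=183/5); attach at lengths (323/60, 163/10); label the merged cluster FGOPQRV
final tree: (((F:10,(P:1,V:1):9):35/12,(O:1,R:1):143/12):323/60,(G:2,Q:2):163/10)
total length: 3811/60

10,9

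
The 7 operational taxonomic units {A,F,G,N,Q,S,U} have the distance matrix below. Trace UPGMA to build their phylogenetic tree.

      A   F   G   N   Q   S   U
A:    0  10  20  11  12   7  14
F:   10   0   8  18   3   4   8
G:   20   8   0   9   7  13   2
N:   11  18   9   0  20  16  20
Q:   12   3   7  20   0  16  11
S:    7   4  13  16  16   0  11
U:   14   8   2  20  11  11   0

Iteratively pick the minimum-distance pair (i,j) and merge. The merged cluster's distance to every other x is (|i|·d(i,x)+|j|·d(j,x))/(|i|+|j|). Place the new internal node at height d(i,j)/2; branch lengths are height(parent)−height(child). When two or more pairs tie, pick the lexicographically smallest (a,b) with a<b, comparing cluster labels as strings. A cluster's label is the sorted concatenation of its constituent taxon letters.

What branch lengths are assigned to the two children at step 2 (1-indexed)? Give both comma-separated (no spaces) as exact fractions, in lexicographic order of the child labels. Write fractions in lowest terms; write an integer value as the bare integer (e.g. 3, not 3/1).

iteration 1: select G,U (d=2); attach at lengths (1, 1); label the merged cluster GU
  updated: d(A,GU)=17, d(F,GU)=8, d(GU,N)=29/2, d(GU,Q)=9, d(GU,S)=12
iteration 2: select F,Q (d=3); attach at lengths (3/2, 3/2); label the merged cluster FQ
  updated: d(A,FQ)=11, d(FQ,GU)=17/2, d(FQ,N)=19, d(FQ,S)=10
iteration 3: select A,S (d=7); attach at lengths (7/2, 7/2); label the merged cluster AS
  updated: d(AS,FQ)=21/2, d(AS,GU)=29/2, d(AS,N)=27/2
iteration 4: select FQ,GU (d=17/2); attach at lengths (11/4, 13/4); label the merged cluster FGQU
  updated: d(AS,FGQU)=25/2, d(FGQU,N)=67/4
iteration 5: select AS,FGQU (d=25/2); attach at lengths (11/4, 2); label the merged cluster AFGQSU
  updated: d(AFGQSU,N)=47/3
iteration 6: select AFGQSU,N (d=47/3); attach at lengths (19/12, 47/6); label the merged cluster AFGNQSU
final tree: (((A:7/2,S:7/2):11/4,((F:3/2,Q:3/2):11/4,(G:1,U:1):13/4):2):19/12,N:47/6)
total length: 193/6

3/2,3/2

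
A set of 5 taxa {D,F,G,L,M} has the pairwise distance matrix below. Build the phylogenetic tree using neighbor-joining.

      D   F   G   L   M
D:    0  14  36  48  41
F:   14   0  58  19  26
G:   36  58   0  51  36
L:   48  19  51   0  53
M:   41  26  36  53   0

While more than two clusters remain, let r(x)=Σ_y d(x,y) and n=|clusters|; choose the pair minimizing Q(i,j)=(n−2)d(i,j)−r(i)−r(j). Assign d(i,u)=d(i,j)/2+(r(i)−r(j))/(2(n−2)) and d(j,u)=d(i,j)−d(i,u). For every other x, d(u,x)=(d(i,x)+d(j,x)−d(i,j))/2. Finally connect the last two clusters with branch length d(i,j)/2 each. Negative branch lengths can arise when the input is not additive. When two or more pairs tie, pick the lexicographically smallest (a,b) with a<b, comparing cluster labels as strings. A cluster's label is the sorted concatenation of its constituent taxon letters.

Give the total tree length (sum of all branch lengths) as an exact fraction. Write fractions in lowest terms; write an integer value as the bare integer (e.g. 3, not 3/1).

343/4

iteration 1: select F,L (d=19, Q=-231); attach at lengths (1/2, 37/2); label the merged cluster FL
  updated: d(D,FL)=43/2, d(FL,G)=45, d(FL,M)=30
iteration 2: select D,FL (d=43/2, Q=-152); attach at lengths (45/4, 41/4); label the merged cluster DFL
  updated: d(DFL,G)=119/4, d(DFL,M)=99/4
iteration 3: select DFL,G (d=119/4, Q=-181/2); attach at lengths (37/4, 41/2); label the merged cluster DFGL
  updated: d(DFGL,M)=31/2
iteration 4: select DFGL,M (d=31/2); attach at lengths (31/4, 31/4); label the merged cluster DFGLM
final tree: (((D:45/4,(F:1/2,L:37/2):41/4):37/4,G:41/2):31/4,M:31/4)
total length: 343/4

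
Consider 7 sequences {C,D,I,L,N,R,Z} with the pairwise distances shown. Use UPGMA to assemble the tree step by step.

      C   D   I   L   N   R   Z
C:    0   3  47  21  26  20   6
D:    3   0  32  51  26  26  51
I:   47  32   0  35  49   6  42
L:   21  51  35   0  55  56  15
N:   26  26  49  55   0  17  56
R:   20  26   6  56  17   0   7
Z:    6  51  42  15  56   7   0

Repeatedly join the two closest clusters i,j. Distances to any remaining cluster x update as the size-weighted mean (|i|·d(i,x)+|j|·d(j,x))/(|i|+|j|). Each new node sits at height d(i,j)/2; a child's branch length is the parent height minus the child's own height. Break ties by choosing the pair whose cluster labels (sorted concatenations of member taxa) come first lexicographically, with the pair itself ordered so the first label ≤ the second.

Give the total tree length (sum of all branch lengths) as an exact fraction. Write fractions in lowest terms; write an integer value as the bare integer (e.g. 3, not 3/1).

step 1: merge (C,D) at d=3; branch lengths C→3/2, D→3/2; new cluster CD
  updated: d(CD,I)=79/2, d(CD,L)=36, d(CD,N)=26, d(CD,R)=23, d(CD,Z)=57/2
step 2: merge (I,R) at d=6; branch lengths I→3, R→3; new cluster IR
  updated: d(CD,IR)=125/4, d(IR,L)=91/2, d(IR,N)=33, d(IR,Z)=49/2
step 3: merge (L,Z) at d=15; branch lengths L→15/2, Z→15/2; new cluster LZ
  updated: d(CD,LZ)=129/4, d(IR,LZ)=35, d(LZ,N)=111/2
step 4: merge (CD,N) at d=26; branch lengths CD→23/2, N→13; new cluster CDN
  updated: d(CDN,IR)=191/6, d(CDN,LZ)=40
step 5: merge (CDN,IR) at d=191/6; branch lengths CDN→35/12, IR→155/12; new cluster CDINR
  updated: d(CDINR,LZ)=38
step 6: merge (CDINR,LZ) at d=38; branch lengths CDINR→37/12, LZ→23/2; new cluster CDILNRZ
final tree: ((((C:3/2,D:3/2):23/2,N:13):35/12,(I:3,R:3):155/12):37/12,(L:15/2,Z:15/2):23/2)
total length: 947/12

947/12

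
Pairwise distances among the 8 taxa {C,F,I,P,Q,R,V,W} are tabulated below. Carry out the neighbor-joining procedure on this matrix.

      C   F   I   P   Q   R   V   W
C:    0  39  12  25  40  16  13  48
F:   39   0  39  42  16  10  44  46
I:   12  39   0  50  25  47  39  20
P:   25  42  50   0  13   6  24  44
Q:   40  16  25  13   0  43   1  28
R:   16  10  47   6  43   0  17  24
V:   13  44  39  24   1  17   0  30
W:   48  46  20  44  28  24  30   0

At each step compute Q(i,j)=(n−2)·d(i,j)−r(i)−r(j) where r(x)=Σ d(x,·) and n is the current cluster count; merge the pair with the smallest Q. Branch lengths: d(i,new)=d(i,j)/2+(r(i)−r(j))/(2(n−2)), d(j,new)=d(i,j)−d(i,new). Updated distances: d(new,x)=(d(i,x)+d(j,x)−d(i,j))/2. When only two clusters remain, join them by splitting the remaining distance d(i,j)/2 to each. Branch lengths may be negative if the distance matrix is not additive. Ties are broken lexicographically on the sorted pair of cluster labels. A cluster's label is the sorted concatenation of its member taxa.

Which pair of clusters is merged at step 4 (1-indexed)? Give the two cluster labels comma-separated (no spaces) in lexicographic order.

FR,P

1. join C+I (d=12, Q=-353) ⇒ CI; edges |C|=11/4, |I|=37/4
  updated: d(CI,F)=33, d(CI,P)=63/2, d(CI,Q)=53/2, d(CI,R)=51/2, d(CI,V)=20, d(CI,W)=28
2. join F+R (d=10, Q=-533/2) ⇒ FR; edges |F|=231/20, |R|=-31/20
  updated: d(CI,FR)=97/4, d(FR,P)=19, d(FR,Q)=49/2, d(FR,V)=51/2, d(FR,W)=30
3. join Q+V (d=1, Q=-379/2) ⇒ QV; edges |Q|=-7/16, |V|=23/16
  updated: d(CI,QV)=91/4, d(FR,QV)=49/2, d(P,QV)=18, d(QV,W)=57/2
4. join FR+P (d=19, Q=-613/4) ⇒ FPR; edges |FR|=169/24, |P|=287/24
  updated: d(CI,FPR)=147/8, d(FPR,QV)=47/4, d(FPR,W)=55/2
5. join CI+W (d=28, Q=-777/8) ⇒ CIW; edges |CI|=329/32, |W|=567/32
  updated: d(CIW,FPR)=143/16, d(CIW,QV)=93/8
6. join CIW+FPR (d=143/16, Q=-517/16) ⇒ CFIPRW; edges |CIW|=141/32, |FPR|=145/32
  updated: d(CFIPRW,QV)=231/32
7. join CFIPRW+QV (d=231/32) ⇒ CFIPQRVW; edges |CFIPRW|=231/64, |QV|=231/64
final tree: ((((C:11/4,I:37/4):329/32,W:567/32):141/32,((F:231/20,R:-31/20):169/24,P:287/24):145/32):231/64,(Q:-7/16,V:23/16):231/64)
total length: 2757/32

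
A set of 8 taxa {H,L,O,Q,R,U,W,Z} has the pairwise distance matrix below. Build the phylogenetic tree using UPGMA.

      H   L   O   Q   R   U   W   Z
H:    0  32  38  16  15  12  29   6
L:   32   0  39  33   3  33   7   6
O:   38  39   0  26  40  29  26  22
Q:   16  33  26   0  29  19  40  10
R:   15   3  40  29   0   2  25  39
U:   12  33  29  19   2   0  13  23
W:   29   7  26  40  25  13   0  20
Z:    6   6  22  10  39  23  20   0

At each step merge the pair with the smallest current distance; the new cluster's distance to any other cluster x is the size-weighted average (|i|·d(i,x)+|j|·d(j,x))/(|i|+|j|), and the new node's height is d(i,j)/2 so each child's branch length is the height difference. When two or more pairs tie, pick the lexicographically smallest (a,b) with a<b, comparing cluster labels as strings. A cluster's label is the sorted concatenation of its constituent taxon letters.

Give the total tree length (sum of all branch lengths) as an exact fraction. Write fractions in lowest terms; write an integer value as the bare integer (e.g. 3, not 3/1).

3755/56

1. join R+U (d=2) ⇒ RU; edges |R|=1, |U|=1
  updated: d(H,RU)=27/2, d(L,RU)=18, d(O,RU)=69/2, d(Q,RU)=24, d(RU,W)=19, d(RU,Z)=31
2. join H+Z (d=6) ⇒ HZ; edges |H|=3, |Z|=3
  updated: d(HZ,L)=19, d(HZ,O)=30, d(HZ,Q)=13, d(HZ,RU)=89/4, d(HZ,W)=49/2
3. join L+W (d=7) ⇒ LW; edges |L|=7/2, |W|=7/2
  updated: d(HZ,LW)=87/4, d(LW,O)=65/2, d(LW,Q)=73/2, d(LW,RU)=37/2
4. join HZ+Q (d=13) ⇒ HQZ; edges |HZ|=7/2, |Q|=13/2
  updated: d(HQZ,LW)=80/3, d(HQZ,O)=86/3, d(HQZ,RU)=137/6
5. join LW+RU (d=37/2) ⇒ LRUW; edges |LW|=23/4, |RU|=33/4
  updated: d(HQZ,LRUW)=99/4, d(LRUW,O)=67/2
6. join HQZ+LRUW (d=99/4) ⇒ HLQRUWZ; edges |HQZ|=47/8, |LRUW|=25/8
  updated: d(HLQRUWZ,O)=220/7
7. join HLQRUWZ+O (d=220/7) ⇒ HLOQRUWZ; edges |HLQRUWZ|=187/56, |O|=110/7
final tree: ((((H:3,Z:3):7/2,Q:13/2):47/8,((L:7/2,W:7/2):23/4,(R:1,U:1):33/4):25/8):187/56,O:110/7)
total length: 3755/56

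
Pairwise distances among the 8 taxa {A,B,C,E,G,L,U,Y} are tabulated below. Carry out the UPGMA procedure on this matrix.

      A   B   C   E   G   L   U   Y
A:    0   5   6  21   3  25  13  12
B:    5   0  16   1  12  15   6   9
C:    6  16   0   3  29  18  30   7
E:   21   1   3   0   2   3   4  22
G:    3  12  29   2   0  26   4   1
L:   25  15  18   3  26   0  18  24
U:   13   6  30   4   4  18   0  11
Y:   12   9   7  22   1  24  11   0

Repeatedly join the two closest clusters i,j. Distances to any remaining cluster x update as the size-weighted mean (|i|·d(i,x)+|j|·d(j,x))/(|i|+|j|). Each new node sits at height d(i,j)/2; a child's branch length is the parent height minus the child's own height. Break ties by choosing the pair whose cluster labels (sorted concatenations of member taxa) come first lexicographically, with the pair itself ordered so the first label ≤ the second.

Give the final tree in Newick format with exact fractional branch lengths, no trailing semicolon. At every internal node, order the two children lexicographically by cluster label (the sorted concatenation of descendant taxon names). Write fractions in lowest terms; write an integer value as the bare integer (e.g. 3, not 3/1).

(((A:3,C:3):79/20,(((B:1/2,E:1/2):2,U:5/2):5/2,(G:1/2,Y:1/2):9/2):39/20):317/140,L:129/14)

step 1: merge (B,E) at d=1; branch lengths B→1/2, E→1/2; new cluster BE
  updated: d(A,BE)=13, d(BE,C)=19/2, d(BE,G)=7, d(BE,L)=9, d(BE,U)=5, d(BE,Y)=31/2
step 2: merge (G,Y) at d=1; branch lengths G→1/2, Y→1/2; new cluster GY
  updated: d(A,GY)=15/2, d(BE,GY)=45/4, d(C,GY)=18, d(GY,L)=25, d(GY,U)=15/2
step 3: merge (BE,U) at d=5; branch lengths BE→2, U→5/2; new cluster BEU
  updated: d(A,BEU)=13, d(BEU,C)=49/3, d(BEU,GY)=10, d(BEU,L)=12
step 4: merge (A,C) at d=6; branch lengths A→3, C→3; new cluster AC
  updated: d(AC,BEU)=44/3, d(AC,GY)=51/4, d(AC,L)=43/2
step 5: merge (BEU,GY) at d=10; branch lengths BEU→5/2, GY→9/2; new cluster BEGUY
  updated: d(AC,BEGUY)=139/10, d(BEGUY,L)=86/5
step 6: merge (AC,BEGUY) at d=139/10; branch lengths AC→79/20, BEGUY→39/20; new cluster ABCEGUY
  updated: d(ABCEGUY,L)=129/7
step 7: merge (ABCEGUY,L) at d=129/7; branch lengths ABCEGUY→317/140, L→129/14; new cluster ABCEGLUY
final tree: (((A:3,C:3):79/20,(((B:1/2,E:1/2):2,U:5/2):5/2,(G:1/2,Y:1/2):9/2):39/20):317/140,L:129/14)
total length: 5163/140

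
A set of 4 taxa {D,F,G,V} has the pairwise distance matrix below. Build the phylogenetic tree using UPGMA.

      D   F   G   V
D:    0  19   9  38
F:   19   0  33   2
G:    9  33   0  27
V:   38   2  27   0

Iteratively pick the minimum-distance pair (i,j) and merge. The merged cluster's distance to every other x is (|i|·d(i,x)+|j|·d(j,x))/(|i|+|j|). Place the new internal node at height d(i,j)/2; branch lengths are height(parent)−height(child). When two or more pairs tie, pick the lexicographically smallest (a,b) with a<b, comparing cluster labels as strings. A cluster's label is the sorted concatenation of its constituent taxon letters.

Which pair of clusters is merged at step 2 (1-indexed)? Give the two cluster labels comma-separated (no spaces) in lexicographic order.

1. join F+V (d=2) ⇒ FV; edges |F|=1, |V|=1
  updated: d(D,FV)=57/2, d(FV,G)=30
2. join D+G (d=9) ⇒ DG; edges |D|=9/2, |G|=9/2
  updated: d(DG,FV)=117/4
3. join DG+FV (d=117/4) ⇒ DFGV; edges |DG|=81/8, |FV|=109/8
final tree: ((D:9/2,G:9/2):81/8,(F:1,V:1):109/8)
total length: 139/4

D,G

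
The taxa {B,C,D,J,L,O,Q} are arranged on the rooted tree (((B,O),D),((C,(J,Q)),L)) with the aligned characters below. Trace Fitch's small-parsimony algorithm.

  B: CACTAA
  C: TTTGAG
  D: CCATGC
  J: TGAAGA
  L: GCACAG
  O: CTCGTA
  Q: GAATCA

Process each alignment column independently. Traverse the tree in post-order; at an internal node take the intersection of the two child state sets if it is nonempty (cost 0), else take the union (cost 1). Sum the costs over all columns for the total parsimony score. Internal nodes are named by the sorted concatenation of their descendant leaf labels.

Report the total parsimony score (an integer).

21

site 0, node BO: B={C} ∩ O={C} → {C} (+0)
site 0, node BDO: BO={C} ∩ D={C} → {C} (+0)
site 0, node JQ: J={T} ∪ Q={G} → {G,T} (+1)
site 0, node CJQ: C={T} ∩ JQ={G,T} → {T} (+0)
site 0, node CJLQ: CJQ={T} ∪ L={G} → {G,T} (+1)
site 0, node BCDJLOQ: BDO={C} ∪ CJLQ={G,T} → {C,G,T} (+1)
site 1, node BO: B={A} ∪ O={T} → {A,T} (+1)
site 1, node BDO: BO={A,T} ∪ D={C} → {A,C,T} (+1)
site 1, node JQ: J={G} ∪ Q={A} → {A,G} (+1)
site 1, node CJQ: C={T} ∪ JQ={A,G} → {A,G,T} (+1)
site 1, node CJLQ: CJQ={A,G,T} ∪ L={C} → {A,C,G,T} (+1)
site 1, node BCDJLOQ: BDO={A,C,T} ∩ CJLQ={A,C,G,T} → {A,C,T} (+0)
site 2, node BO: B={C} ∩ O={C} → {C} (+0)
site 2, node BDO: BO={C} ∪ D={A} → {A,C} (+1)
site 2, node JQ: J={A} ∩ Q={A} → {A} (+0)
site 2, node CJQ: C={T} ∪ JQ={A} → {A,T} (+1)
site 2, node CJLQ: CJQ={A,T} ∩ L={A} → {A} (+0)
site 2, node BCDJLOQ: BDO={A,C} ∩ CJLQ={A} → {A} (+0)
site 3, node BO: B={T} ∪ O={G} → {G,T} (+1)
site 3, node BDO: BO={G,T} ∩ D={T} → {T} (+0)
site 3, node JQ: J={A} ∪ Q={T} → {A,T} (+1)
site 3, node CJQ: C={G} ∪ JQ={A,T} → {A,G,T} (+1)
site 3, node CJLQ: CJQ={A,G,T} ∪ L={C} → {A,C,G,T} (+1)
site 3, node BCDJLOQ: BDO={T} ∩ CJLQ={A,C,G,T} → {T} (+0)
site 4, node BO: B={A} ∪ O={T} → {A,T} (+1)
site 4, node BDO: BO={A,T} ∪ D={G} → {A,G,T} (+1)
site 4, node JQ: J={G} ∪ Q={C} → {C,G} (+1)
site 4, node CJQ: C={A} ∪ JQ={C,G} → {A,C,G} (+1)
site 4, node CJLQ: CJQ={A,C,G} ∩ L={A} → {A} (+0)
site 4, node BCDJLOQ: BDO={A,G,T} ∩ CJLQ={A} → {A} (+0)
site 5, node BO: B={A} ∩ O={A} → {A} (+0)
site 5, node BDO: BO={A} ∪ D={C} → {A,C} (+1)
site 5, node JQ: J={A} ∩ Q={A} → {A} (+0)
site 5, node CJQ: C={G} ∪ JQ={A} → {A,G} (+1)
site 5, node CJLQ: CJQ={A,G} ∩ L={G} → {G} (+0)
site 5, node BCDJLOQ: BDO={A,C} ∪ CJLQ={G} → {A,C,G} (+1)
per-site changes: [3, 5, 2, 4, 4, 3]; total = 21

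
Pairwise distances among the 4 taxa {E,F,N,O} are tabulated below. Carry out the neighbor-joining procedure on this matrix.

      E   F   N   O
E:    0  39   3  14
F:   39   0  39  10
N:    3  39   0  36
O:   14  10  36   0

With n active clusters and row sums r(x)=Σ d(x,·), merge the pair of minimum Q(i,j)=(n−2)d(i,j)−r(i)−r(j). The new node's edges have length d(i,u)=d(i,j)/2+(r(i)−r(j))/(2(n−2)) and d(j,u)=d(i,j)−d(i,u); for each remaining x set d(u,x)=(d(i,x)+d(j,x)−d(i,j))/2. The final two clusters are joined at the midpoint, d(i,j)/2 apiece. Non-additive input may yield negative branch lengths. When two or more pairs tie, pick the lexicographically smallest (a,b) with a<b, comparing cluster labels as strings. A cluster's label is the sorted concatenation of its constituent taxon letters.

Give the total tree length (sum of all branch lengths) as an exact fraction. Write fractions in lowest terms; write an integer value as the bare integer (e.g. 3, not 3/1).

77/2

iteration 1: select E,N (d=3, Q=-128); attach at lengths (-4, 7); label the merged cluster EN
  updated: d(EN,F)=75/2, d(EN,O)=47/2
iteration 2: select EN,F (d=75/2, Q=-71); attach at lengths (51/2, 12); label the merged cluster EFN
  updated: d(EFN,O)=-2
iteration 3: select EFN,O (d=-2); attach at lengths (-1, -1); label the merged cluster EFNO
final tree: (((E:-4,N:7):51/2,F:12):-1,O:-1)
total length: 77/2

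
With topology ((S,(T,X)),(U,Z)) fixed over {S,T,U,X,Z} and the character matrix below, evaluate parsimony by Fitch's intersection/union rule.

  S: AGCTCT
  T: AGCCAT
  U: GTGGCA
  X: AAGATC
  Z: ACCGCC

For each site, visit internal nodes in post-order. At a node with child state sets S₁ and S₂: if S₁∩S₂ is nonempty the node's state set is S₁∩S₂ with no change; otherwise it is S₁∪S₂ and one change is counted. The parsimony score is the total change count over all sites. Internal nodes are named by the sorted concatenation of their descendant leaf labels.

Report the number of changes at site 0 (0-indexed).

1

[col 0] TX: children T:{A}, X:{A} ∩→ {A}; cost 0
[col 0] STX: children S:{A}, TX:{A} ∩→ {A}; cost 0
[col 0] UZ: children U:{G}, Z:{A} ∪→ {A,G}; cost 1
[col 0] STUXZ: children STX:{A}, UZ:{A,G} ∩→ {A}; cost 0
[col 1] TX: children T:{G}, X:{A} ∪→ {A,G}; cost 1
[col 1] STX: children S:{G}, TX:{A,G} ∩→ {G}; cost 0
[col 1] UZ: children U:{T}, Z:{C} ∪→ {C,T}; cost 1
[col 1] STUXZ: children STX:{G}, UZ:{C,T} ∪→ {C,G,T}; cost 1
[col 2] TX: children T:{C}, X:{G} ∪→ {C,G}; cost 1
[col 2] STX: children S:{C}, TX:{C,G} ∩→ {C}; cost 0
[col 2] UZ: children U:{G}, Z:{C} ∪→ {C,G}; cost 1
[col 2] STUXZ: children STX:{C}, UZ:{C,G} ∩→ {C}; cost 0
[col 3] TX: children T:{C}, X:{A} ∪→ {A,C}; cost 1
[col 3] STX: children S:{T}, TX:{A,C} ∪→ {A,C,T}; cost 1
[col 3] UZ: children U:{G}, Z:{G} ∩→ {G}; cost 0
[col 3] STUXZ: children STX:{A,C,T}, UZ:{G} ∪→ {A,C,G,T}; cost 1
[col 4] TX: children T:{A}, X:{T} ∪→ {A,T}; cost 1
[col 4] STX: children S:{C}, TX:{A,T} ∪→ {A,C,T}; cost 1
[col 4] UZ: children U:{C}, Z:{C} ∩→ {C}; cost 0
[col 4] STUXZ: children STX:{A,C,T}, UZ:{C} ∩→ {C}; cost 0
[col 5] TX: children T:{T}, X:{C} ∪→ {C,T}; cost 1
[col 5] STX: children S:{T}, TX:{C,T} ∩→ {T}; cost 0
[col 5] UZ: children U:{A}, Z:{C} ∪→ {A,C}; cost 1
[col 5] STUXZ: children STX:{T}, UZ:{A,C} ∪→ {A,C,T}; cost 1
per-site changes: [1, 3, 2, 3, 2, 3]; total = 14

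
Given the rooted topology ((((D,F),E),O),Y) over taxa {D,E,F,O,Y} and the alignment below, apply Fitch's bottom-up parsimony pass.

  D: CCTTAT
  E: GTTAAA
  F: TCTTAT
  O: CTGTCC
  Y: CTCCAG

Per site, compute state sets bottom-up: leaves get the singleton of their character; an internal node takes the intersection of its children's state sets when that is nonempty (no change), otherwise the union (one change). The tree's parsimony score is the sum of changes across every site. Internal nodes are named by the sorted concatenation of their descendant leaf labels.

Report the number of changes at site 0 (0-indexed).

DF@0: {C} ∪ {T} = {C,T} (union, +1)
DEF@0: {C,T} ∪ {G} = {C,G,T} (union, +1)
DEFO@0: {C,G,T} ∩ {C} = {C} (intersection, +0)
DEFOY@0: {C} ∩ {C} = {C} (intersection, +0)
DF@1: {C} ∩ {C} = {C} (intersection, +0)
DEF@1: {C} ∪ {T} = {C,T} (union, +1)
DEFO@1: {C,T} ∩ {T} = {T} (intersection, +0)
DEFOY@1: {T} ∩ {T} = {T} (intersection, +0)
DF@2: {T} ∩ {T} = {T} (intersection, +0)
DEF@2: {T} ∩ {T} = {T} (intersection, +0)
DEFO@2: {T} ∪ {G} = {G,T} (union, +1)
DEFOY@2: {G,T} ∪ {C} = {C,G,T} (union, +1)
DF@3: {T} ∩ {T} = {T} (intersection, +0)
DEF@3: {T} ∪ {A} = {A,T} (union, +1)
DEFO@3: {A,T} ∩ {T} = {T} (intersection, +0)
DEFOY@3: {T} ∪ {C} = {C,T} (union, +1)
DF@4: {A} ∩ {A} = {A} (intersection, +0)
DEF@4: {A} ∩ {A} = {A} (intersection, +0)
DEFO@4: {A} ∪ {C} = {A,C} (union, +1)
DEFOY@4: {A,C} ∩ {A} = {A} (intersection, +0)
DF@5: {T} ∩ {T} = {T} (intersection, +0)
DEF@5: {T} ∪ {A} = {A,T} (union, +1)
DEFO@5: {A,T} ∪ {C} = {A,C,T} (union, +1)
DEFOY@5: {A,C,T} ∪ {G} = {A,C,G,T} (union, +1)
per-site changes: [2, 1, 2, 2, 1, 3]; total = 11

2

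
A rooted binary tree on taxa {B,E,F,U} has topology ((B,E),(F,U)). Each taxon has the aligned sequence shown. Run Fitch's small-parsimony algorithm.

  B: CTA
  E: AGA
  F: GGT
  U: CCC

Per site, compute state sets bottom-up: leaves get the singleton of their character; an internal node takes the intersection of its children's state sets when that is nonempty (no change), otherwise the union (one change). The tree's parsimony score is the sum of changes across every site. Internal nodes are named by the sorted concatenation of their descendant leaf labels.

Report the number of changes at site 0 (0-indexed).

2

site 0, node BE: B={C} ∪ E={A} → {A,C} (+1)
site 0, node FU: F={G} ∪ U={C} → {C,G} (+1)
site 0, node BEFU: BE={A,C} ∩ FU={C,G} → {C} (+0)
site 1, node BE: B={T} ∪ E={G} → {G,T} (+1)
site 1, node FU: F={G} ∪ U={C} → {C,G} (+1)
site 1, node BEFU: BE={G,T} ∩ FU={C,G} → {G} (+0)
site 2, node BE: B={A} ∩ E={A} → {A} (+0)
site 2, node FU: F={T} ∪ U={C} → {C,T} (+1)
site 2, node BEFU: BE={A} ∪ FU={C,T} → {A,C,T} (+1)
per-site changes: [2, 2, 2]; total = 6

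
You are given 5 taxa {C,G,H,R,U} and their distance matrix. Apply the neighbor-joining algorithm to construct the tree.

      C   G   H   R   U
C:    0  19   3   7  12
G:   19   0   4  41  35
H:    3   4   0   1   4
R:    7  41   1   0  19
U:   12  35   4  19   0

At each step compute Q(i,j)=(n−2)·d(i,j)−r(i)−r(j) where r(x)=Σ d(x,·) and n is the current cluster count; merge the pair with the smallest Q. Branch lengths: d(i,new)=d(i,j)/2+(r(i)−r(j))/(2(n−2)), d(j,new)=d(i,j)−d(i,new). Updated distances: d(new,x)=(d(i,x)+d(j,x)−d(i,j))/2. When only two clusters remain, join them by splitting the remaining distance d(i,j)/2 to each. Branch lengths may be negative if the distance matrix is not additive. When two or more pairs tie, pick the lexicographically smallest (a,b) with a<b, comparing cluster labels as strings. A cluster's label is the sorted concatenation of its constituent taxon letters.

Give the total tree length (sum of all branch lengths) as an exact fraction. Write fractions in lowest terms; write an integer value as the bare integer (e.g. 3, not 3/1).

1. join G+H (d=4, Q=-99) ⇒ GH; edges |G|=33/2, |H|=-25/2
  updated: d(C,GH)=9, d(GH,R)=19, d(GH,U)=35/2
2. join C+R (d=7, Q=-59) ⇒ CR; edges |C|=-3/4, |R|=31/4
  updated: d(CR,GH)=21/2, d(CR,U)=12
3. join CR+GH (d=21/2, Q=-40) ⇒ CGHR; edges |CR|=5/2, |GH|=8
  updated: d(CGHR,U)=19/2
4. join CGHR+U (d=19/2) ⇒ CGHRU; edges |CGHR|=19/4, |U|=19/4
final tree: (((C:-3/4,R:31/4):5/2,(G:33/2,H:-25/2):8):19/4,U:19/4)
total length: 31

31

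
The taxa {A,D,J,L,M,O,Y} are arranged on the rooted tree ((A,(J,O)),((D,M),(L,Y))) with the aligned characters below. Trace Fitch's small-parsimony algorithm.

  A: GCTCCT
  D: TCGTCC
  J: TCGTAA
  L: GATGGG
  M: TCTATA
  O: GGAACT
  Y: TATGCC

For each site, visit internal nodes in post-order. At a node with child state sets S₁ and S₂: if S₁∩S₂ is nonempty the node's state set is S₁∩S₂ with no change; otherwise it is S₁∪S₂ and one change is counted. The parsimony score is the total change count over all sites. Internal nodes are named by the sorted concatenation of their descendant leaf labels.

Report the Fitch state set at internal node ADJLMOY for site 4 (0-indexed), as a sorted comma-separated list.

[col 0] JO: children J:{T}, O:{G} ∪→ {G,T}; cost 1
[col 0] AJO: children A:{G}, JO:{G,T} ∩→ {G}; cost 0
[col 0] DM: children D:{T}, M:{T} ∩→ {T}; cost 0
[col 0] LY: children L:{G}, Y:{T} ∪→ {G,T}; cost 1
[col 0] DLMY: children DM:{T}, LY:{G,T} ∩→ {T}; cost 0
[col 0] ADJLMOY: children AJO:{G}, DLMY:{T} ∪→ {G,T}; cost 1
[col 1] JO: children J:{C}, O:{G} ∪→ {C,G}; cost 1
[col 1] AJO: children A:{C}, JO:{C,G} ∩→ {C}; cost 0
[col 1] DM: children D:{C}, M:{C} ∩→ {C}; cost 0
[col 1] LY: children L:{A}, Y:{A} ∩→ {A}; cost 0
[col 1] DLMY: children DM:{C}, LY:{A} ∪→ {A,C}; cost 1
[col 1] ADJLMOY: children AJO:{C}, DLMY:{A,C} ∩→ {C}; cost 0
[col 2] JO: children J:{G}, O:{A} ∪→ {A,G}; cost 1
[col 2] AJO: children A:{T}, JO:{A,G} ∪→ {A,G,T}; cost 1
[col 2] DM: children D:{G}, M:{T} ∪→ {G,T}; cost 1
[col 2] LY: children L:{T}, Y:{T} ∩→ {T}; cost 0
[col 2] DLMY: children DM:{G,T}, LY:{T} ∩→ {T}; cost 0
[col 2] ADJLMOY: children AJO:{A,G,T}, DLMY:{T} ∩→ {T}; cost 0
[col 3] JO: children J:{T}, O:{A} ∪→ {A,T}; cost 1
[col 3] AJO: children A:{C}, JO:{A,T} ∪→ {A,C,T}; cost 1
[col 3] DM: children D:{T}, M:{A} ∪→ {A,T}; cost 1
[col 3] LY: children L:{G}, Y:{G} ∩→ {G}; cost 0
[col 3] DLMY: children DM:{A,T}, LY:{G} ∪→ {A,G,T}; cost 1
[col 3] ADJLMOY: children AJO:{A,C,T}, DLMY:{A,G,T} ∩→ {A,T}; cost 0
[col 4] JO: children J:{A}, O:{C} ∪→ {A,C}; cost 1
[col 4] AJO: children A:{C}, JO:{A,C} ∩→ {C}; cost 0
[col 4] DM: children D:{C}, M:{T} ∪→ {C,T}; cost 1
[col 4] LY: children L:{G}, Y:{C} ∪→ {C,G}; cost 1
[col 4] DLMY: children DM:{C,T}, LY:{C,G} ∩→ {C}; cost 0
[col 4] ADJLMOY: children AJO:{C}, DLMY:{C} ∩→ {C}; cost 0
[col 5] JO: children J:{A}, O:{T} ∪→ {A,T}; cost 1
[col 5] AJO: children A:{T}, JO:{A,T} ∩→ {T}; cost 0
[col 5] DM: children D:{C}, M:{A} ∪→ {A,C}; cost 1
[col 5] LY: children L:{G}, Y:{C} ∪→ {C,G}; cost 1
[col 5] DLMY: children DM:{A,C}, LY:{C,G} ∩→ {C}; cost 0
[col 5] ADJLMOY: children AJO:{T}, DLMY:{C} ∪→ {C,T}; cost 1
per-site changes: [3, 2, 3, 4, 3, 4]; total = 19

C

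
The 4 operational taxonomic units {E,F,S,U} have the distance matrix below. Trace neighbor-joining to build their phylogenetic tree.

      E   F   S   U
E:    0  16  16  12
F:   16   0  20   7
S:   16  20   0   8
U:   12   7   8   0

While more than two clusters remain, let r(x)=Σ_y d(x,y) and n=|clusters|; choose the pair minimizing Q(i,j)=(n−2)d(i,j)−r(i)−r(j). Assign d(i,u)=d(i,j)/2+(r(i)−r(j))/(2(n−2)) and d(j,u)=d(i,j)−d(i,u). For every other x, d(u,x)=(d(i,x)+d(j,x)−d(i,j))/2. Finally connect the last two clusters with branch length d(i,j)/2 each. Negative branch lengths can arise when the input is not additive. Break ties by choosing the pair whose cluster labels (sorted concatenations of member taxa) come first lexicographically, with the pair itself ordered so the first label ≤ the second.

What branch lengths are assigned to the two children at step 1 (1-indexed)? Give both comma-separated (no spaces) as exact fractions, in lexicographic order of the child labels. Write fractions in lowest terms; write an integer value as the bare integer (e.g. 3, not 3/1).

1. join E+S (d=16, Q=-56) ⇒ ES; edges |E|=8, |S|=8
  updated: d(ES,F)=10, d(ES,U)=2
2. join ES+F (d=10, Q=-19) ⇒ EFS; edges |ES|=5/2, |F|=15/2
  updated: d(EFS,U)=-1/2
3. join EFS+U (d=-1/2) ⇒ EFSU; edges |EFS|=-1/4, |U|=-1/4
final tree: (((E:8,S:8):5/2,F:15/2):-1/4,U:-1/4)
total length: 51/2

8,8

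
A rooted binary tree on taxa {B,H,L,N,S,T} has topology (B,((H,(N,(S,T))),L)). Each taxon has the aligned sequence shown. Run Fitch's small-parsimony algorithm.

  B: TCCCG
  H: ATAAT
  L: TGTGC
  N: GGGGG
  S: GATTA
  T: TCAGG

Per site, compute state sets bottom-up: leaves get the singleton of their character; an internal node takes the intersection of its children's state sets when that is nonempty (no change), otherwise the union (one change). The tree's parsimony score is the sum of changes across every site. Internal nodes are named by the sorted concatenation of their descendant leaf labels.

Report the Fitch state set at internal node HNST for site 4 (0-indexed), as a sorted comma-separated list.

G,T

ST@0: {G} ∪ {T} = {G,T} (union, +1)
NST@0: {G} ∩ {G,T} = {G} (intersection, +0)
HNST@0: {A} ∪ {G} = {A,G} (union, +1)
HLNST@0: {A,G} ∪ {T} = {A,G,T} (union, +1)
BHLNST@0: {T} ∩ {A,G,T} = {T} (intersection, +0)
ST@1: {A} ∪ {C} = {A,C} (union, +1)
NST@1: {G} ∪ {A,C} = {A,C,G} (union, +1)
HNST@1: {T} ∪ {A,C,G} = {A,C,G,T} (union, +1)
HLNST@1: {A,C,G,T} ∩ {G} = {G} (intersection, +0)
BHLNST@1: {C} ∪ {G} = {C,G} (union, +1)
ST@2: {T} ∪ {A} = {A,T} (union, +1)
NST@2: {G} ∪ {A,T} = {A,G,T} (union, +1)
HNST@2: {A} ∩ {A,G,T} = {A} (intersection, +0)
HLNST@2: {A} ∪ {T} = {A,T} (union, +1)
BHLNST@2: {C} ∪ {A,T} = {A,C,T} (union, +1)
ST@3: {T} ∪ {G} = {G,T} (union, +1)
NST@3: {G} ∩ {G,T} = {G} (intersection, +0)
HNST@3: {A} ∪ {G} = {A,G} (union, +1)
HLNST@3: {A,G} ∩ {G} = {G} (intersection, +0)
BHLNST@3: {C} ∪ {G} = {C,G} (union, +1)
ST@4: {A} ∪ {G} = {A,G} (union, +1)
NST@4: {G} ∩ {A,G} = {G} (intersection, +0)
HNST@4: {T} ∪ {G} = {G,T} (union, +1)
HLNST@4: {G,T} ∪ {C} = {C,G,T} (union, +1)
BHLNST@4: {G} ∩ {C,G,T} = {G} (intersection, +0)
per-site changes: [3, 4, 4, 3, 3]; total = 17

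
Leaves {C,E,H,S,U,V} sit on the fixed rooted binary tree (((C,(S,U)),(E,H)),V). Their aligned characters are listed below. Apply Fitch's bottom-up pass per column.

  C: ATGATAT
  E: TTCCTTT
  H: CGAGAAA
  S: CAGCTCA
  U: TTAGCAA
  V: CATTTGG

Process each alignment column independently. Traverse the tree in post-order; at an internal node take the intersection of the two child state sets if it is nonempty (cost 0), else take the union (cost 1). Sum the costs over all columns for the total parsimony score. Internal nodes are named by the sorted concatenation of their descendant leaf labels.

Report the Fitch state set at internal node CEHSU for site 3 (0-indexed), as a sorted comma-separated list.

C,G

SU@0: {C} ∪ {T} = {C,T} (union, +1)
CSU@0: {A} ∪ {C,T} = {A,C,T} (union, +1)
EH@0: {T} ∪ {C} = {C,T} (union, +1)
CEHSU@0: {A,C,T} ∩ {C,T} = {C,T} (intersection, +0)
CEHSUV@0: {C,T} ∩ {C} = {C} (intersection, +0)
SU@1: {A} ∪ {T} = {A,T} (union, +1)
CSU@1: {T} ∩ {A,T} = {T} (intersection, +0)
EH@1: {T} ∪ {G} = {G,T} (union, +1)
CEHSU@1: {T} ∩ {G,T} = {T} (intersection, +0)
CEHSUV@1: {T} ∪ {A} = {A,T} (union, +1)
SU@2: {G} ∪ {A} = {A,G} (union, +1)
CSU@2: {G} ∩ {A,G} = {G} (intersection, +0)
EH@2: {C} ∪ {A} = {A,C} (union, +1)
CEHSU@2: {G} ∪ {A,C} = {A,C,G} (union, +1)
CEHSUV@2: {A,C,G} ∪ {T} = {A,C,G,T} (union, +1)
SU@3: {C} ∪ {G} = {C,G} (union, +1)
CSU@3: {A} ∪ {C,G} = {A,C,G} (union, +1)
EH@3: {C} ∪ {G} = {C,G} (union, +1)
CEHSU@3: {A,C,G} ∩ {C,G} = {C,G} (intersection, +0)
CEHSUV@3: {C,G} ∪ {T} = {C,G,T} (union, +1)
SU@4: {T} ∪ {C} = {C,T} (union, +1)
CSU@4: {T} ∩ {C,T} = {T} (intersection, +0)
EH@4: {T} ∪ {A} = {A,T} (union, +1)
CEHSU@4: {T} ∩ {A,T} = {T} (intersection, +0)
CEHSUV@4: {T} ∩ {T} = {T} (intersection, +0)
SU@5: {C} ∪ {A} = {A,C} (union, +1)
CSU@5: {A} ∩ {A,C} = {A} (intersection, +0)
EH@5: {T} ∪ {A} = {A,T} (union, +1)
CEHSU@5: {A} ∩ {A,T} = {A} (intersection, +0)
CEHSUV@5: {A} ∪ {G} = {A,G} (union, +1)
SU@6: {A} ∩ {A} = {A} (intersection, +0)
CSU@6: {T} ∪ {A} = {A,T} (union, +1)
EH@6: {T} ∪ {A} = {A,T} (union, +1)
CEHSU@6: {A,T} ∩ {A,T} = {A,T} (intersection, +0)
CEHSUV@6: {A,T} ∪ {G} = {A,G,T} (union, +1)
per-site changes: [3, 3, 4, 4, 2, 3, 3]; total = 22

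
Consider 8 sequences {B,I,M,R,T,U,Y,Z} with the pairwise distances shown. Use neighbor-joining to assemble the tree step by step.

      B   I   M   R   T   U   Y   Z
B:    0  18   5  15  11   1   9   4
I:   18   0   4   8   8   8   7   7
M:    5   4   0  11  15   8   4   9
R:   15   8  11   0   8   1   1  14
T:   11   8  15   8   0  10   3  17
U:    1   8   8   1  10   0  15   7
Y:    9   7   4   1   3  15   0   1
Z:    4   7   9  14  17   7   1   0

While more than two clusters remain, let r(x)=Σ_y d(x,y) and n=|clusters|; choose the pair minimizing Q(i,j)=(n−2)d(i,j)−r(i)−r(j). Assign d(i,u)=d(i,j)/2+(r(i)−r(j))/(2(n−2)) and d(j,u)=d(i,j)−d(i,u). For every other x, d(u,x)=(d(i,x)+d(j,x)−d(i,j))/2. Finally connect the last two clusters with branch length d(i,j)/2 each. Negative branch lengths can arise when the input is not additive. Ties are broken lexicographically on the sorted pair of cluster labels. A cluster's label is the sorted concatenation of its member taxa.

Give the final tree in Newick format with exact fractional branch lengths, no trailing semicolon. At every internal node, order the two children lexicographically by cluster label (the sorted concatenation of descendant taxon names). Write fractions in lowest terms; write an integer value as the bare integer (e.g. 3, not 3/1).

((((((B:19/12,U:-7/12):49/20,Z:51/20):119/48,(I:45/32,M:83/32):79/48):99/32,R:87/32):9/32,T:157/32):-61/64,Y:-61/64)

step 1: merge (B,U) at d=1, Q=-107; branch lengths B→19/12, U→-7/12; new cluster BU
  updated: d(BU,I)=25/2, d(BU,M)=6, d(BU,R)=15/2, d(BU,T)=10, d(BU,Y)=23/2, d(BU,Z)=5
step 2: merge (BU,Z) at d=5, Q=-161/2; branch lengths BU→49/20, Z→51/20; new cluster BUZ
  updated: d(BUZ,I)=29/4, d(BUZ,M)=5, d(BUZ,R)=33/4, d(BUZ,T)=11, d(BUZ,Y)=15/4
step 3: merge (I,M) at d=4, Q=-229/4; branch lengths I→45/32, M→83/32; new cluster IM
  updated: d(BUZ,IM)=33/8, d(IM,R)=15/2, d(IM,T)=19/2, d(IM,Y)=7/2
step 4: merge (BUZ,IM) at d=33/8, Q=-315/8; branch lengths BUZ→119/48, IM→79/48; new cluster BIMUZ
  updated: d(BIMUZ,R)=93/16, d(BIMUZ,T)=131/16, d(BIMUZ,Y)=25/16
step 5: merge (BIMUZ,R) at d=93/16, Q=-75/4; branch lengths BIMUZ→99/32, R→87/32; new cluster BIMRUZ
  updated: d(BIMRUZ,T)=83/16, d(BIMRUZ,Y)=-13/8
step 6: merge (BIMRUZ,T) at d=83/16, Q=-105/16; branch lengths BIMRUZ→9/32, T→157/32; new cluster BIMRTUZ
  updated: d(BIMRTUZ,Y)=-61/32
step 7: merge (BIMRTUZ,Y) at d=-61/32; branch lengths BIMRTUZ→-61/64, Y→-61/64; new cluster BIMRTUYZ
final tree: ((((((B:19/12,U:-7/12):49/20,Z:51/20):119/48,(I:45/32,M:83/32):79/48):99/32,R:87/32):9/32,T:157/32):-61/64,Y:-61/64)
total length: 743/32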